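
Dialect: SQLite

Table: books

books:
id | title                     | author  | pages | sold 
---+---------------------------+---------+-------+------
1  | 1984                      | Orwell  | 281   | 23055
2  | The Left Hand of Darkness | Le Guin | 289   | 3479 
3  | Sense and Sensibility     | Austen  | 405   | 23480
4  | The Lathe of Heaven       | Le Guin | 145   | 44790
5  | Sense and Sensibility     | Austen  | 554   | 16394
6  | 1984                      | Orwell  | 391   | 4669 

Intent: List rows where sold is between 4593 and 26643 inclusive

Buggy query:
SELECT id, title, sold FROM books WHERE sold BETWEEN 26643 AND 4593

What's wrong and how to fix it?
Bug: The bounds are reversed; BETWEEN a AND b requires a <= b to match anything

Fix: Swap the bounds so the smaller value comes first

Corrected query:
SELECT id, title, sold FROM books WHERE sold BETWEEN 4593 AND 26643

Result:
id | title                 | sold 
---+-----------------------+------
1  | 1984                  | 23055
3  | Sense and Sensibility | 23480
5  | Sense and Sensibility | 16394
6  | 1984                  | 4669 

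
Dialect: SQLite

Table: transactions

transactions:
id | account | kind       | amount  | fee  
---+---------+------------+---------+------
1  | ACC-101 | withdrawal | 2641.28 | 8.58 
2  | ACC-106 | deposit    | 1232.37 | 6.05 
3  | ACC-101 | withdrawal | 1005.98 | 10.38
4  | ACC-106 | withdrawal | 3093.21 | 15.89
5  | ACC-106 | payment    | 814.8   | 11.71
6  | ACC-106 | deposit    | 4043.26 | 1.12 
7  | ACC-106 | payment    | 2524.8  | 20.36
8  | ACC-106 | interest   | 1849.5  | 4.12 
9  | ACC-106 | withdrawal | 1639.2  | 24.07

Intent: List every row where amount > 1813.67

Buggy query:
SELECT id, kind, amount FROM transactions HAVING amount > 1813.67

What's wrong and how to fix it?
Bug: HAVING filters the output of aggregation, but this query has no GROUP BY and no aggregate functions, so SQLite rejects it (HAVING clause on a non-aggregate query); the condition here is per row

Fix: Use WHERE for row-level filtering

Corrected query:
SELECT id, kind, amount FROM transactions WHERE amount > 1813.67

Result:
id | kind       | amount 
---+------------+--------
1  | withdrawal | 2641.28
4  | withdrawal | 3093.21
6  | deposit    | 4043.26
7  | payment    | 2524.8 
8  | interest   | 1849.5 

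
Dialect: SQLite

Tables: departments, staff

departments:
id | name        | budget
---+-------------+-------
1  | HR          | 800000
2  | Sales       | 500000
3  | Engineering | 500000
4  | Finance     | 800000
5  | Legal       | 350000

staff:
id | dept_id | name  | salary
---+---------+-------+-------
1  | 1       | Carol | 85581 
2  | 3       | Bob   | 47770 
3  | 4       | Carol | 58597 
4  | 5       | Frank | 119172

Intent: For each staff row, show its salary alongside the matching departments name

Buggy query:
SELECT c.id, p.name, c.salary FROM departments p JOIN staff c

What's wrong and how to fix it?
Bug: JOIN with no ON clause produces a cartesian product; every staff row pairs with every departments row

Fix: Add ON c.dept_id = p.id to the JOIN

Corrected query:
SELECT c.id, p.name, c.salary FROM departments p JOIN staff c ON c.dept_id = p.id

Result:
id | name        | salary
---+-------------+-------
1  | HR          | 85581 
2  | Engineering | 47770 
3  | Finance     | 58597 
4  | Legal       | 119172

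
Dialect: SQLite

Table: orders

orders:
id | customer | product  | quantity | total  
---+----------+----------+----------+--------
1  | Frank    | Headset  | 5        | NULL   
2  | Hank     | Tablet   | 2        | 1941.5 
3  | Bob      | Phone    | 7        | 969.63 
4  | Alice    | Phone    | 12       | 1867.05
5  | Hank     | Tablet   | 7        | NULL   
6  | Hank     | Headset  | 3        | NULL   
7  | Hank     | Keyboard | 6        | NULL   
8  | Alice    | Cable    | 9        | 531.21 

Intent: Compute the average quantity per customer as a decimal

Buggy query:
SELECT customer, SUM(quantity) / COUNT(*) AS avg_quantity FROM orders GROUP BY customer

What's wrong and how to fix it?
Bug: Both operands are integers, so '/' performs integer division and truncates

Fix: Cast one side to REAL so the division keeps the fractional part

Corrected query:
SELECT customer, SUM(quantity) * 1.0 / COUNT(*) AS avg_quantity FROM orders GROUP BY customer

Result:
customer | avg_quantity
---------+-------------
Alice    | 10.5        
Bob      | 7           
Frank    | 5           
Hank     | 4.5         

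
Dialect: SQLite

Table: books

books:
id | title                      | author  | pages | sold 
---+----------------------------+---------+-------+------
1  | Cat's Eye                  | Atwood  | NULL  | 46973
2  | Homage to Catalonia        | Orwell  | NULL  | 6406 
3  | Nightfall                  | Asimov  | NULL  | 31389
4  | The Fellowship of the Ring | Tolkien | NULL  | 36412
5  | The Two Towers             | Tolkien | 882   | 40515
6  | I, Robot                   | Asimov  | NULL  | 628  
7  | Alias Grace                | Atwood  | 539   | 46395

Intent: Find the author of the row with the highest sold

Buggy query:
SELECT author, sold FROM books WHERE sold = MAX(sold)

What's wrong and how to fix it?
Bug: WHERE is evaluated per row; an aggregate over the whole table isn't defined there

Fix: Wrap MAX in a scalar subquery so WHERE compares against a single value

Corrected query:
SELECT author, sold FROM books WHERE sold = (SELECT MAX(sold) FROM books)

Result:
author | sold 
-------+------
Atwood | 46973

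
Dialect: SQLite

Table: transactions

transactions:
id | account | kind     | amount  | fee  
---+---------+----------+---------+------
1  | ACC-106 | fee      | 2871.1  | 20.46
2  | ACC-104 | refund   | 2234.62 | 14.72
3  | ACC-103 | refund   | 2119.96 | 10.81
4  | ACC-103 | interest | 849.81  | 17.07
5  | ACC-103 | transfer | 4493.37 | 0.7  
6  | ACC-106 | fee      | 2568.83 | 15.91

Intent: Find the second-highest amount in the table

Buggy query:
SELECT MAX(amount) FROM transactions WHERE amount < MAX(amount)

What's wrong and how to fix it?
Bug: The inner MAX is an aggregate inside WHERE, which is not allowed

Fix: Put the inner MAX in a scalar subquery

Corrected query:
SELECT MAX(amount) FROM transactions WHERE amount < (SELECT MAX(amount) FROM transactions)

Result:
MAX(amount)
-----------
2871.1     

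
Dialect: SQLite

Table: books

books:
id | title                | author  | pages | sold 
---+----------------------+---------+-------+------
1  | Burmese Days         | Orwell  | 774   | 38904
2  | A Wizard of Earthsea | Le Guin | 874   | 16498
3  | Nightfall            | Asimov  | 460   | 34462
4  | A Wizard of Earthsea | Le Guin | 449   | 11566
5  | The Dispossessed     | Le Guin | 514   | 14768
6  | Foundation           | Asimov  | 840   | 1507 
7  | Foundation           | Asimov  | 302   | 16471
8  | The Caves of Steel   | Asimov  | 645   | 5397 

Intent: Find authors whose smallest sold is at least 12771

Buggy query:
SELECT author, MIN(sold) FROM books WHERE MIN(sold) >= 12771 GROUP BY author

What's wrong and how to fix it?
Bug: Aggregates like MIN are computed per group after WHERE runs

Fix: Replace WHERE with HAVING after the GROUP BY

Corrected query:
SELECT author, MIN(sold) FROM books GROUP BY author HAVING MIN(sold) >= 12771

Result:
author | MIN(sold)
-------+----------
Orwell | 38904    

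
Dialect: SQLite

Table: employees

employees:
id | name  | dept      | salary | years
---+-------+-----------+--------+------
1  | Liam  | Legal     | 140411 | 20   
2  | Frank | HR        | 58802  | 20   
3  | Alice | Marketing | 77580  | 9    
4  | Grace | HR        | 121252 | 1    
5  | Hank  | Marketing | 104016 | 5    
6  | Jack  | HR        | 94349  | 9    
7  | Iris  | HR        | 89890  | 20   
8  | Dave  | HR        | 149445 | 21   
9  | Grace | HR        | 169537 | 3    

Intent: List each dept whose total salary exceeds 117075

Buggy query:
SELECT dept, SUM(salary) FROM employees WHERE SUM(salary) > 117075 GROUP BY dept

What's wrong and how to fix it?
Bug: Aggregate functions cannot appear in a WHERE clause

Fix: Move the aggregate condition to a HAVING clause

Corrected query:
SELECT dept, SUM(salary) FROM employees GROUP BY dept HAVING SUM(salary) > 117075

Result:
dept      | SUM(salary)
----------+------------
HR        | 683275     
Legal     | 140411     
Marketing | 181596     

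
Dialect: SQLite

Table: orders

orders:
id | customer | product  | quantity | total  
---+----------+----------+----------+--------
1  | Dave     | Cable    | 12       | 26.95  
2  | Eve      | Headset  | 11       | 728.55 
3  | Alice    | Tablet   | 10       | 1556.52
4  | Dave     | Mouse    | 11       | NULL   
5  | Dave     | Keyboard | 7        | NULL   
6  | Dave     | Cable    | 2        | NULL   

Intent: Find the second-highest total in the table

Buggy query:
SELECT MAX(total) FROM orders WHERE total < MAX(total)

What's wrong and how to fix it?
Bug: The inner MAX is an aggregate inside WHERE, which is not allowed

Fix: Compute the overall MAX in a subquery, then take MAX of rows below it

Corrected query:
SELECT MAX(total) FROM orders WHERE total < (SELECT MAX(total) FROM orders)

Result:
MAX(total)
----------
728.55    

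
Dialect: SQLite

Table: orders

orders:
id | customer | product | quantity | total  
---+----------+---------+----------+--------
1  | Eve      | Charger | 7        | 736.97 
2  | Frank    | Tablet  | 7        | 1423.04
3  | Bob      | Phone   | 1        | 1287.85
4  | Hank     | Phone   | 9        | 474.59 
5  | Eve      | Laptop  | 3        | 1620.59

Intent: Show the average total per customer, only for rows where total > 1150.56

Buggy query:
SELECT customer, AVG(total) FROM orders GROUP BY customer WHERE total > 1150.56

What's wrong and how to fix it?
Bug: WHERE cannot follow GROUP BY

Fix: Place WHERE between FROM and GROUP BY

Corrected query:
SELECT customer, AVG(total) FROM orders WHERE total > 1150.56 GROUP BY customer

Result:
customer | AVG(total)
---------+-----------
Bob      | 1287.85   
Eve      | 1620.59   
Frank    | 1423.04   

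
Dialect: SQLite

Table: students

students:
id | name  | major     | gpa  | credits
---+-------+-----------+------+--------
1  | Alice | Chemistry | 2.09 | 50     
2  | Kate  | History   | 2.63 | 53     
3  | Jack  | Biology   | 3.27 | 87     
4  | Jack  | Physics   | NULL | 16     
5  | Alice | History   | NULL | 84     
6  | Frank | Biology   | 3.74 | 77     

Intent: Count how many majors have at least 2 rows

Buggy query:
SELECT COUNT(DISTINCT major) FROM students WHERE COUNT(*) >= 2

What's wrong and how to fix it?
Bug: WHERE filters individual rows, not groups, so a group-level COUNT is invalid there

Fix: Group first with HAVING COUNT(*) >= 2, then COUNT the resulting groups

Corrected query:
SELECT COUNT(*) FROM (SELECT major FROM students GROUP BY major HAVING COUNT(*) >= 2)

Result:
COUNT(*)
--------
2       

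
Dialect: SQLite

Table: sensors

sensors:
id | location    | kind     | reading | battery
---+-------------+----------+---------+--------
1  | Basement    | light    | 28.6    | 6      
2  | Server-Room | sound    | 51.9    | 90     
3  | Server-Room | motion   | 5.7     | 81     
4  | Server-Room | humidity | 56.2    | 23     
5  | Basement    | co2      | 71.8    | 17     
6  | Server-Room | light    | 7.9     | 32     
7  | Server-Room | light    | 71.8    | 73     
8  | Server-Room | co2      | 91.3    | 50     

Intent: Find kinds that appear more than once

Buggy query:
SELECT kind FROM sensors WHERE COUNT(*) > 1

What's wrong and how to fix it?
Bug: WHERE can't reference COUNT(*); aggregates are computed after WHERE

Fix: GROUP BY kind, then filter groups with HAVING COUNT(*) > 1

Corrected query:
SELECT kind FROM sensors GROUP BY kind HAVING COUNT(*) > 1

Result:
kind 
-----
co2  
light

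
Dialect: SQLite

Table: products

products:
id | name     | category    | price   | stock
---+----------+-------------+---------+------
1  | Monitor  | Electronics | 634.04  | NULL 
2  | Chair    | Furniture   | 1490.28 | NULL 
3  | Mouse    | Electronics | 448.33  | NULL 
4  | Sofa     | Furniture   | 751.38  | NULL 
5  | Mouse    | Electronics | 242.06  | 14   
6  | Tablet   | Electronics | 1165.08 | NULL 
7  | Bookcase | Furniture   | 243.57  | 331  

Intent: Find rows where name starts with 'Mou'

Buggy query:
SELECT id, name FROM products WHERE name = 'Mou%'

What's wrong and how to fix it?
Bug: Wildcards only work with LIKE; '=' treats '%' as a literal character

Fix: Replace '=' with LIKE so 'Mou%' is treated as a pattern

Corrected query:
SELECT id, name FROM products WHERE name LIKE 'Mou%'

Result:
id | name 
---+------
3  | Mouse
5  | Mouse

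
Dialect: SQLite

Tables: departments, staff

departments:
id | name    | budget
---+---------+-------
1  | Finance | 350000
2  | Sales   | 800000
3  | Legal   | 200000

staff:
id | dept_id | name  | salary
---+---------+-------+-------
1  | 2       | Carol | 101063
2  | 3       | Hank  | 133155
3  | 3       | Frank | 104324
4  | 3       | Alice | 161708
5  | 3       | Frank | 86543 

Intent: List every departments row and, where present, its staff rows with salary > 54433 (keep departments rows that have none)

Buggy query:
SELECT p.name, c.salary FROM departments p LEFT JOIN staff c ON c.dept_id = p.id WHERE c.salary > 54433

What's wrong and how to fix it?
Bug: Filtering c.salary in WHERE discards the NULL rows produced by LEFT JOIN, turning it into an inner join

Fix: Put 'c.salary > 54433' in the JOIN's ON clause instead of WHERE

Corrected query:
SELECT p.name, c.salary FROM departments p LEFT JOIN staff c ON c.dept_id = p.id AND c.salary > 54433

Result:
name    | salary
--------+-------
Finance | NULL  
Sales   | 101063
Legal   | 86543 
Legal   | 104324
Legal   | 133155
Legal   | 161708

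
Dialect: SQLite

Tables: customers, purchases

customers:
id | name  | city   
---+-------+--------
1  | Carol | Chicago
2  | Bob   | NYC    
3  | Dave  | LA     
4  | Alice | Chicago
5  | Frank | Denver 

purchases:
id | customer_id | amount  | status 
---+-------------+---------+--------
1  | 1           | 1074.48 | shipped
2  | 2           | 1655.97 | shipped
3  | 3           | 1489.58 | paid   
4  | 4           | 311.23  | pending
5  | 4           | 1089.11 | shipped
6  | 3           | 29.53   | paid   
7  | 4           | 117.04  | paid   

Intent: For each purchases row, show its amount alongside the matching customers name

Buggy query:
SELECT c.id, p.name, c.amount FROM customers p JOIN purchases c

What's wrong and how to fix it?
Bug: Missing join condition: each purchases row is matched to all customers rows instead of just its own

Fix: Specify the join condition linking the foreign key to the parent id

Corrected query:
SELECT c.id, p.name, c.amount FROM customers p JOIN purchases c ON c.customer_id = p.id

Result:
id | name  | amount 
---+-------+--------
1  | Carol | 1074.48
2  | Bob   | 1655.97
3  | Dave  | 1489.58
4  | Alice | 311.23 
5  | Alice | 1089.11
6  | Dave  | 29.53  
7  | Alice | 117.04 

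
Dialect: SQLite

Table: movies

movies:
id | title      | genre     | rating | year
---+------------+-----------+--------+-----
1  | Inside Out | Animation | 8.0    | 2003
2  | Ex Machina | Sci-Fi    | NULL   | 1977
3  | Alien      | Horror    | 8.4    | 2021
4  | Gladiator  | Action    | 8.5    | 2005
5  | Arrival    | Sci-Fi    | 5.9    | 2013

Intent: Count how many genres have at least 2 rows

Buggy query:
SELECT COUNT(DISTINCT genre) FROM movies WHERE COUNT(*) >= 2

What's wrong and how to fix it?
Bug: WHERE filters individual rows, not groups, so a group-level COUNT is invalid there

Fix: Use a subquery that GROUPs and filters with HAVING, then count its rows

Corrected query:
SELECT COUNT(*) FROM (SELECT genre FROM movies GROUP BY genre HAVING COUNT(*) >= 2)

Result:
COUNT(*)
--------
1       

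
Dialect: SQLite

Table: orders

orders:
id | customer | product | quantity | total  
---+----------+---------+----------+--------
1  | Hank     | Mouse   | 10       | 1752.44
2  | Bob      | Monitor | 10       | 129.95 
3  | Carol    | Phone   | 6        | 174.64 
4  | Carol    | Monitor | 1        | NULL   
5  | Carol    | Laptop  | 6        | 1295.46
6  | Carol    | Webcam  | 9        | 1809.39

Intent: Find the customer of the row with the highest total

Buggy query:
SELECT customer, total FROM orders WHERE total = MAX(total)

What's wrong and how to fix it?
Bug: MAX(total) is an aggregate and cannot be used directly in WHERE

Fix: Use a subquery: WHERE total = (SELECT MAX(total) FROM orders)

Corrected query:
SELECT customer, total FROM orders WHERE total = (SELECT MAX(total) FROM orders)

Result:
customer | total  
---------+--------
Carol    | 1809.39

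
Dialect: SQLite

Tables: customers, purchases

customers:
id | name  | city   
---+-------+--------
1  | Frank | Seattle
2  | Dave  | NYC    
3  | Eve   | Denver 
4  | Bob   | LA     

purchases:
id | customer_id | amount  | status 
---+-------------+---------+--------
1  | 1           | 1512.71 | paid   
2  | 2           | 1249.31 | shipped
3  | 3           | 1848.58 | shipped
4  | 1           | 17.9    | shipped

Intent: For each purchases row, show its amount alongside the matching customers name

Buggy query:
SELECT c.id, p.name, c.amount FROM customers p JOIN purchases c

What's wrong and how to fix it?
Bug: Missing join condition: each purchases row is matched to all customers rows instead of just its own

Fix: Specify the join condition linking the foreign key to the parent id

Corrected query:
SELECT c.id, p.name, c.amount FROM customers p JOIN purchases c ON c.customer_id = p.id

Result:
id | name  | amount 
---+-------+--------
1  | Frank | 1512.71
2  | Dave  | 1249.31
3  | Eve   | 1848.58
4  | Frank | 17.9   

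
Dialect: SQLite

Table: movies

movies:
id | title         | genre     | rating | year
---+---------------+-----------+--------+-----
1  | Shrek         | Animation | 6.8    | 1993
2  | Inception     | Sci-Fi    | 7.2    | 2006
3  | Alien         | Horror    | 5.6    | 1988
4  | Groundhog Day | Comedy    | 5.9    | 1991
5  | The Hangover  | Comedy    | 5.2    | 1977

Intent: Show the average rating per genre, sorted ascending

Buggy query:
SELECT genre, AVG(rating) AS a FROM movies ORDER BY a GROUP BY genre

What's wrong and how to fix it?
Bug: GROUP BY must precede ORDER BY

Fix: Move ORDER BY to the end, after GROUP BY

Corrected query:
SELECT genre, AVG(rating) AS a FROM movies GROUP BY genre ORDER BY a

Result:
genre     | a   
----------+-----
Comedy    | 5.55
Horror    | 5.6 
Animation | 6.8 
Sci-Fi    | 7.2 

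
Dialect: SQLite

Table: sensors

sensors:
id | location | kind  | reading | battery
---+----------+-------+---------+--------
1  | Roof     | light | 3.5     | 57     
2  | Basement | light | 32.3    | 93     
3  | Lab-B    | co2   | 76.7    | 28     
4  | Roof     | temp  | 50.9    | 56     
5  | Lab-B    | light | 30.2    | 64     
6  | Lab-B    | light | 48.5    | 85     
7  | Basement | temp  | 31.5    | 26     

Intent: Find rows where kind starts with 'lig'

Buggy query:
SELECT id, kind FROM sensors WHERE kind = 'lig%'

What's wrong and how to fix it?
Bug: '=' compares the literal string including the % character; pattern matching needs LIKE

Fix: Use LIKE for wildcard pattern matching

Corrected query:
SELECT id, kind FROM sensors WHERE kind LIKE 'lig%'

Result:
id | kind 
---+------
1  | light
2  | light
5  | light
6  | light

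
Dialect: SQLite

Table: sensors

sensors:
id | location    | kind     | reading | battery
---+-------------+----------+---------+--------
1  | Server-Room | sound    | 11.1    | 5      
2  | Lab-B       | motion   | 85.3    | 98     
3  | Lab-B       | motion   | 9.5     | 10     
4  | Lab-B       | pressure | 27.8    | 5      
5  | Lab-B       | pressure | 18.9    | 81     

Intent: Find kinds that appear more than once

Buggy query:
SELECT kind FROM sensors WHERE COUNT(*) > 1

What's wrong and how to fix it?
Bug: WHERE can't reference COUNT(*); aggregates are computed after WHERE

Fix: Group first, then use HAVING for the count condition

Corrected query:
SELECT kind FROM sensors GROUP BY kind HAVING COUNT(*) > 1

Result:
kind    
--------
motion  
pressure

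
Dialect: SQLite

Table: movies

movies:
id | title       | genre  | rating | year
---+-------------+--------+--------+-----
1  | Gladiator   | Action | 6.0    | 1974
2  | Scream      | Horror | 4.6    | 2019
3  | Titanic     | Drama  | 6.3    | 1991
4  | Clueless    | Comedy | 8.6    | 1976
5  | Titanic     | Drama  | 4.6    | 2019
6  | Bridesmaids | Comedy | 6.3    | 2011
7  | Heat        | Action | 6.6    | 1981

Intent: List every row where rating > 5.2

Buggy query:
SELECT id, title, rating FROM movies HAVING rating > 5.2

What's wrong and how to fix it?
Bug: HAVING filters the output of aggregation, but this query has no GROUP BY and no aggregate functions, so SQLite rejects it (HAVING clause on a non-aggregate query); the condition here is per row

Fix: Replace HAVING with WHERE since the condition applies to individual rows

Corrected query:
SELECT id, title, rating FROM movies WHERE rating > 5.2

Result:
id | title       | rating
---+-------------+-------
1  | Gladiator   | 6     
3  | Titanic     | 6.3   
4  | Clueless    | 8.6   
6  | Bridesmaids | 6.3   
7  | Heat        | 6.6   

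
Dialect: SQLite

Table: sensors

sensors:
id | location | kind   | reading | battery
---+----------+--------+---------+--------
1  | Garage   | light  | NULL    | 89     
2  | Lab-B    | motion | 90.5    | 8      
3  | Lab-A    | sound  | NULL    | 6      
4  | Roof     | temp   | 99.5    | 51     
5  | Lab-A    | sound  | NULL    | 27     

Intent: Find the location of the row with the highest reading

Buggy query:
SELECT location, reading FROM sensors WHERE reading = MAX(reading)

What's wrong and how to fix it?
Bug: MAX(reading) is an aggregate and cannot be used directly in WHERE

Fix: Wrap MAX in a scalar subquery so WHERE compares against a single value

Corrected query:
SELECT location, reading FROM sensors WHERE reading = (SELECT MAX(reading) FROM sensors)

Result:
location | reading
---------+--------
Roof     | 99.5   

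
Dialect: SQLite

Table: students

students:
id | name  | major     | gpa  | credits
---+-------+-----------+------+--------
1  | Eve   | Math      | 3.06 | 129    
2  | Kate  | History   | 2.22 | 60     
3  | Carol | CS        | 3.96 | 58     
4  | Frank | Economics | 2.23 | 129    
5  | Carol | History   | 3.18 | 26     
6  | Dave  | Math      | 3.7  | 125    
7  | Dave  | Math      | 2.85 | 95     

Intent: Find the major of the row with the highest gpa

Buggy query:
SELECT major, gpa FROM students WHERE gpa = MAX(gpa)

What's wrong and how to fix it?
Bug: WHERE is evaluated per row; an aggregate over the whole table isn't defined there

Fix: Wrap MAX in a scalar subquery so WHERE compares against a single value

Corrected query:
SELECT major, gpa FROM students WHERE gpa = (SELECT MAX(gpa) FROM students)

Result:
major | gpa 
------+-----
CS    | 3.96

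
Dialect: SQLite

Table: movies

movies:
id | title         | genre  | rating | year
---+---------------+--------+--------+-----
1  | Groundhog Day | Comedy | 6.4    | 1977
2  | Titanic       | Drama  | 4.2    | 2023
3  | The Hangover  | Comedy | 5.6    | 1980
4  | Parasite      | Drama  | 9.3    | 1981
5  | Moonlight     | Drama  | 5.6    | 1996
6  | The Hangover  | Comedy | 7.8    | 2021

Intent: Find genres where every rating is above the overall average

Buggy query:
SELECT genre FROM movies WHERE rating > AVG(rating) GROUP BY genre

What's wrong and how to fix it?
Bug: AVG() is an aggregate; it can't sit directly in WHERE

Fix: Compute the overall average in a scalar subquery and compare each group's MIN against it in HAVING

Corrected query:
SELECT genre FROM movies GROUP BY genre HAVING MIN(rating) > (SELECT AVG(rating) FROM movies)

Result:
(no rows)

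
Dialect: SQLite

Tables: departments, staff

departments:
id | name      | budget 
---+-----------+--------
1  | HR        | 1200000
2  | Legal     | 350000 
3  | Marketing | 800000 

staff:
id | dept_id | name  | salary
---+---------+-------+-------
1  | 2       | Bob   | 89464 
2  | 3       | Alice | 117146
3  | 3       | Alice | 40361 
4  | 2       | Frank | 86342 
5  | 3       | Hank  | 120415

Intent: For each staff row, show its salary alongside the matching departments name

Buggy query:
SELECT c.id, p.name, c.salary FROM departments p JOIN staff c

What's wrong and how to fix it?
Bug: JOIN with no ON clause produces a cartesian product; every staff row pairs with every departments row

Fix: Specify the join condition linking the foreign key to the parent id

Corrected query:
SELECT c.id, p.name, c.salary FROM departments p JOIN staff c ON c.dept_id = p.id

Result:
id | name      | salary
---+-----------+-------
1  | Legal     | 89464 
2  | Marketing | 117146
3  | Marketing | 40361 
4  | Legal     | 86342 
5  | Marketing | 120415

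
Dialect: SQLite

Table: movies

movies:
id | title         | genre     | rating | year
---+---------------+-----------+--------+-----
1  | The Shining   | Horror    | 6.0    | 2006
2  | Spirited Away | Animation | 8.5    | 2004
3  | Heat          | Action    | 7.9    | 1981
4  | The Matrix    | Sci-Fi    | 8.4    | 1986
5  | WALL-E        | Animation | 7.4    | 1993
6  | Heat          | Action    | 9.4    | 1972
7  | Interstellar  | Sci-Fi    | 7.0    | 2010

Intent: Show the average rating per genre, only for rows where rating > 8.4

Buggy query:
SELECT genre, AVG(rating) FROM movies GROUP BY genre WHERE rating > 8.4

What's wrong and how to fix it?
Bug: WHERE cannot follow GROUP BY

Fix: Move the WHERE clause before GROUP BY

Corrected query:
SELECT genre, AVG(rating) FROM movies WHERE rating > 8.4 GROUP BY genre

Result:
genre     | AVG(rating)
----------+------------
Action    | 9.4        
Animation | 8.5        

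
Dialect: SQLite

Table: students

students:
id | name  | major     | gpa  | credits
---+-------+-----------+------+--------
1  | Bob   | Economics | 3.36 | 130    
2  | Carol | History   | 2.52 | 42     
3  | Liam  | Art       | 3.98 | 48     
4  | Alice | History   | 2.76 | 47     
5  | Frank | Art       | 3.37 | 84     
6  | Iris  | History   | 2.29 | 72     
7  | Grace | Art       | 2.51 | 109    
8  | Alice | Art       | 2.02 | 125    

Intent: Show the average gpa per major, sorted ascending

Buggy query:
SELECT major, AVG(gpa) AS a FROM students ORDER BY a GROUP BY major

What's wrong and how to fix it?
Bug: ORDER BY appears before GROUP BY; SQL clause order requires GROUP BY first

Fix: Reorder: SELECT … FROM … GROUP BY … ORDER BY …

Corrected query:
SELECT major, AVG(gpa) AS a FROM students GROUP BY major ORDER BY a

Result:
major     | a       
----------+---------
History   | 2.523333
Art       | 2.97    
Economics | 3.36    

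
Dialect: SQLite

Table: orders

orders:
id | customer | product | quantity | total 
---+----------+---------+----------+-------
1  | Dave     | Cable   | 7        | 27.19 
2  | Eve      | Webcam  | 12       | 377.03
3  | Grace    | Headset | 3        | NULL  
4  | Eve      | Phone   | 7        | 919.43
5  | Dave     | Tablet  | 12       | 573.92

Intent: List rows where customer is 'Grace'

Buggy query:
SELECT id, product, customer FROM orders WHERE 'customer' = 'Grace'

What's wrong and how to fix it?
Bug: 'customer' in single quotes is a string literal, not the column; the comparison is literal-vs-literal and never true

Fix: Reference the column as customer without single quotes

Corrected query:
SELECT id, product, customer FROM orders WHERE customer = 'Grace'

Result:
id | product | customer
---+---------+---------
3  | Headset | Grace   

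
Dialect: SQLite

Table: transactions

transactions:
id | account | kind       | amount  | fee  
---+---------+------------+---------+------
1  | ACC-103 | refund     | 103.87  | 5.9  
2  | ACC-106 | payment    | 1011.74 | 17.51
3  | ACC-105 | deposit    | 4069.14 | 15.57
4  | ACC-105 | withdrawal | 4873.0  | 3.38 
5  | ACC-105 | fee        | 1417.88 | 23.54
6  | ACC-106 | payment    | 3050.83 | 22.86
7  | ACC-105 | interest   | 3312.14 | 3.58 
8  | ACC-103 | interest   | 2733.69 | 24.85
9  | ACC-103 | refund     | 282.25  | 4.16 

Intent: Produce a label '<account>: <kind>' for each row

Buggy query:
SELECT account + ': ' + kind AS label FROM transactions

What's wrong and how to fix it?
Bug: '+' is numeric addition; on text columns SQLite converts them to 0 instead of concatenating

Fix: Use the || operator for string concatenation

Corrected query:
SELECT account || ': ' || kind AS label FROM transactions

Result:
label              
-------------------
ACC-103: refund    
ACC-106: payment   
ACC-105: deposit   
ACC-105: withdrawal
ACC-105: fee       
ACC-106: payment   
ACC-105: interest  
ACC-103: interest  
ACC-103: refund    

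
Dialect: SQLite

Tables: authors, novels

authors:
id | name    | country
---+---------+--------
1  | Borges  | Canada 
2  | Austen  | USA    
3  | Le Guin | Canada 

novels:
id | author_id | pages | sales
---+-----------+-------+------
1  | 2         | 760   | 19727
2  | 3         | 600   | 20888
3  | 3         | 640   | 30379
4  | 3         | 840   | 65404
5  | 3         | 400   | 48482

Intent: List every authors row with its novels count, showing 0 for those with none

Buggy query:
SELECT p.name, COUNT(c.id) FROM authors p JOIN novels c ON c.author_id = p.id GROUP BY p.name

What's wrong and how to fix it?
Bug: An inner join excludes parents with zero children

Fix: Use LEFT JOIN so parents without children still appear (COUNT(c.id) gives 0)

Corrected query:
SELECT p.name, COUNT(c.id) FROM authors p LEFT JOIN novels c ON c.author_id = p.id GROUP BY p.name

Result:
name    | COUNT(c.id)
--------+------------
Austen  | 1          
Borges  | 0          
Le Guin | 4          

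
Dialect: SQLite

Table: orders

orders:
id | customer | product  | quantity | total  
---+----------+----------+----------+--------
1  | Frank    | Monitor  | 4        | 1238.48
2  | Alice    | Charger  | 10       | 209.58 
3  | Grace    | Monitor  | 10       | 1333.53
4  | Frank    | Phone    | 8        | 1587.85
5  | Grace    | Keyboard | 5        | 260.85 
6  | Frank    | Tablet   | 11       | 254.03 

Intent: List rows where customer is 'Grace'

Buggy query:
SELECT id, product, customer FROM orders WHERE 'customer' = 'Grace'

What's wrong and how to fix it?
Bug: 'customer' in single quotes is a string literal, not the column; the comparison is literal-vs-literal and never true

Fix: Reference the column as customer without single quotes

Corrected query:
SELECT id, product, customer FROM orders WHERE customer = 'Grace'

Result:
id | product  | customer
---+----------+---------
3  | Monitor  | Grace   
5  | Keyboard | Grace   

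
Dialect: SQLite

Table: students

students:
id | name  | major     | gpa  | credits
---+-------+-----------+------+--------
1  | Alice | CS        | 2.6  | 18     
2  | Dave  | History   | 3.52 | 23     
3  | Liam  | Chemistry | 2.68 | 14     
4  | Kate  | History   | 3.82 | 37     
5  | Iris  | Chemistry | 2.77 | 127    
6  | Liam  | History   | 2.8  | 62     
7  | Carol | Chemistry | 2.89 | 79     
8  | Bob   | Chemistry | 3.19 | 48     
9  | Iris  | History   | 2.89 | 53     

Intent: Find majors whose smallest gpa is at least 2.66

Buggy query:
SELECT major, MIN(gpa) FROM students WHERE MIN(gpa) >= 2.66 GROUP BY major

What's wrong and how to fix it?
Bug: Aggregates like MIN are computed per group after WHERE runs

Fix: Replace WHERE with HAVING after the GROUP BY

Corrected query:
SELECT major, MIN(gpa) FROM students GROUP BY major HAVING MIN(gpa) >= 2.66

Result:
major     | MIN(gpa)
----------+---------
Chemistry | 2.68    
History   | 2.8     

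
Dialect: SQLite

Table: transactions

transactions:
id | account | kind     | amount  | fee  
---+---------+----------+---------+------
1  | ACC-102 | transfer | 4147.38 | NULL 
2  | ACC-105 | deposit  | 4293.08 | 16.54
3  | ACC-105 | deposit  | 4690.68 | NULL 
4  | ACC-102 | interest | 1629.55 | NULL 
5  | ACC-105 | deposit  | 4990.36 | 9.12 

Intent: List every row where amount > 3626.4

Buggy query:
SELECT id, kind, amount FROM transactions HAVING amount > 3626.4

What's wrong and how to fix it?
Bug: HAVING filters the output of aggregation, but this query has no GROUP BY and no aggregate functions, so SQLite rejects it (HAVING clause on a non-aggregate query); the condition here is per row

Fix: Replace HAVING with WHERE since the condition applies to individual rows

Corrected query:
SELECT id, kind, amount FROM transactions WHERE amount > 3626.4

Result:
id | kind     | amount 
---+----------+--------
1  | transfer | 4147.38
2  | deposit  | 4293.08
3  | deposit  | 4690.68
5  | deposit  | 4990.36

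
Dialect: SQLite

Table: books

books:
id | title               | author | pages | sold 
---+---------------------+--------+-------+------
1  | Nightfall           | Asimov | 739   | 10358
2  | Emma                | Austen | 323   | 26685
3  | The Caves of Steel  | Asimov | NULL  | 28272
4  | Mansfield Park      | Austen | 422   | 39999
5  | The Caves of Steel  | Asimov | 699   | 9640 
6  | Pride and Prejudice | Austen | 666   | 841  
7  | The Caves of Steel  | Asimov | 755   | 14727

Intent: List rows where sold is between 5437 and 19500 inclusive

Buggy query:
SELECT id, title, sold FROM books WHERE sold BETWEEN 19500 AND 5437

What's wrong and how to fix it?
Bug: The bounds are reversed; BETWEEN a AND b requires a <= b to match anything

Fix: Write BETWEEN 5437 AND 19500

Corrected query:
SELECT id, title, sold FROM books WHERE sold BETWEEN 5437 AND 19500

Result:
id | title              | sold 
---+--------------------+------
1  | Nightfall          | 10358
5  | The Caves of Steel | 9640 
7  | The Caves of Steel | 14727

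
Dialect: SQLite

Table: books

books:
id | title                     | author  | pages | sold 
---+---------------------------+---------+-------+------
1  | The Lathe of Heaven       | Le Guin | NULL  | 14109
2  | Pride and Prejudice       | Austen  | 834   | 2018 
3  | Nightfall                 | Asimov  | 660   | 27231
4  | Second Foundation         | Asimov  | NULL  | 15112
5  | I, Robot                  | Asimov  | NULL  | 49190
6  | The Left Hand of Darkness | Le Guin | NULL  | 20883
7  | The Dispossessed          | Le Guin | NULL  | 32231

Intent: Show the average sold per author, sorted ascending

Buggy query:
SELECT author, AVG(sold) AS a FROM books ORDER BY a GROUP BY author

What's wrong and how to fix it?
Bug: ORDER BY appears before GROUP BY; SQL clause order requires GROUP BY first

Fix: Move ORDER BY to the end, after GROUP BY

Corrected query:
SELECT author, AVG(sold) AS a FROM books GROUP BY author ORDER BY a

Result:
author  | a           
--------+-------------
Austen  | 2018        
Le Guin | 22407.666667
Asimov  | 30511       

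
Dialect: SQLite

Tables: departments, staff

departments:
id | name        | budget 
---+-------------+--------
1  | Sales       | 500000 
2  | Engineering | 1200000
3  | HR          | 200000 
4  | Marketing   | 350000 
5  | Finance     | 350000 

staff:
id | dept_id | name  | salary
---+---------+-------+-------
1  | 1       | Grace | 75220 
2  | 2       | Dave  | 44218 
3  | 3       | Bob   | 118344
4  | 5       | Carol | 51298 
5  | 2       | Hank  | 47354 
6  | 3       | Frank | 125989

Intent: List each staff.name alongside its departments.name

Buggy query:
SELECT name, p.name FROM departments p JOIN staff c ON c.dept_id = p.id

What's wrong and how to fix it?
Bug: 'name' exists in both joined tables, so the database can't tell which one is meant

Fix: Prefix ambiguous columns with the table alias

Corrected query:
SELECT c.name, p.name FROM departments p JOIN staff c ON c.dept_id = p.id

Result:
name  | name       
------+------------
Grace | Sales      
Dave  | Engineering
Bob   | HR         
Carol | Finance    
Hank  | Engineering
Frank | HR         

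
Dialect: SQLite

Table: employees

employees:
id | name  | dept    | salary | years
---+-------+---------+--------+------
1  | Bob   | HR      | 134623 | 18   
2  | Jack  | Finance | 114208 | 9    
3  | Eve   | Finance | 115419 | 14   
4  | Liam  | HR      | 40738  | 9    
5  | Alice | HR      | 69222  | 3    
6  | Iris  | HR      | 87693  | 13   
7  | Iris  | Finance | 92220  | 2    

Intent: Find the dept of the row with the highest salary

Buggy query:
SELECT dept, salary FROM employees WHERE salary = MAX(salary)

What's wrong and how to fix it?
Bug: WHERE is evaluated per row; an aggregate over the whole table isn't defined there

Fix: Wrap MAX in a scalar subquery so WHERE compares against a single value

Corrected query:
SELECT dept, salary FROM employees WHERE salary = (SELECT MAX(salary) FROM employees)

Result:
dept | salary
-----+-------
HR   | 134623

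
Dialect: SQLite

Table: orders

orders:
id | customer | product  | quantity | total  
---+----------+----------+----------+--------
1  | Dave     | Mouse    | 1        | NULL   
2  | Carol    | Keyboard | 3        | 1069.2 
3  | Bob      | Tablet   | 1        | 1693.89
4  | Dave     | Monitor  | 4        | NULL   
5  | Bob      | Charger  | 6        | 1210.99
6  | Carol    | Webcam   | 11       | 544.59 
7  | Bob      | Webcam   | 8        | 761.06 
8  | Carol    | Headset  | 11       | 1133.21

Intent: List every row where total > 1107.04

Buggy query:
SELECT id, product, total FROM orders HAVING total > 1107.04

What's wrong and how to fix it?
Bug: This is a non-aggregate query (no GROUP BY, no aggregates), so in SQLite the HAVING clause is invalid here; a row-level condition belongs in WHERE

Fix: Replace HAVING with WHERE since the condition applies to individual rows

Corrected query:
SELECT id, product, total FROM orders WHERE total > 1107.04

Result:
id | product | total  
---+---------+--------
3  | Tablet  | 1693.89
5  | Charger | 1210.99
8  | Headset | 1133.21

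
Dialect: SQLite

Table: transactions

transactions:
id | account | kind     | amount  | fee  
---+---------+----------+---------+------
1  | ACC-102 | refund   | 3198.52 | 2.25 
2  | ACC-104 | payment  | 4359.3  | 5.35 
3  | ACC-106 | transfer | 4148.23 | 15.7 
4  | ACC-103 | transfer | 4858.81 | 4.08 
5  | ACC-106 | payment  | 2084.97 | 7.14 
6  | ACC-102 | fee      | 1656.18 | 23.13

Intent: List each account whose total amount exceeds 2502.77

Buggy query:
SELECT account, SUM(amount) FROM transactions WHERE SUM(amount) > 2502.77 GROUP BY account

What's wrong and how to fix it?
Bug: WHERE runs before GROUP BY, so aggregates aren't available there

Fix: Use HAVING (which filters groups after aggregation) instead of WHERE

Corrected query:
SELECT account, SUM(amount) FROM transactions GROUP BY account HAVING SUM(amount) > 2502.77

Result:
account | SUM(amount)
--------+------------
ACC-102 | 4854.7     
ACC-103 | 4858.81    
ACC-104 | 4359.3     
ACC-106 | 6233.2     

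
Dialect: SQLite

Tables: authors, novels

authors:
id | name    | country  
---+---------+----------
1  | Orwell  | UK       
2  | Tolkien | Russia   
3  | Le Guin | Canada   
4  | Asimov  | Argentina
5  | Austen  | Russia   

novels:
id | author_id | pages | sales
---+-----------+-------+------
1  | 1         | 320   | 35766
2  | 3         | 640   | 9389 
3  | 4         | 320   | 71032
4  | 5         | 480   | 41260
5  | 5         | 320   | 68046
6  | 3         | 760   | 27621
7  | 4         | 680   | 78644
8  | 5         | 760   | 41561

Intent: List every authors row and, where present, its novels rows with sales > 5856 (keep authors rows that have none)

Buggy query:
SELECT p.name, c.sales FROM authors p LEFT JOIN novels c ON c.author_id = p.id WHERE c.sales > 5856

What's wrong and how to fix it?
Bug: Filtering c.sales in WHERE discards the NULL rows produced by LEFT JOIN, turning it into an inner join

Fix: Move the right-table condition into the ON clause so unmatched parents are kept

Corrected query:
SELECT p.name, c.sales FROM authors p LEFT JOIN novels c ON c.author_id = p.id AND c.sales > 5856

Result:
name    | sales
--------+------
Orwell  | 35766
Tolkien | NULL 
Le Guin | 9389 
Le Guin | 27621
Asimov  | 71032
Asimov  | 78644
Austen  | 41260
Austen  | 41561
Austen  | 68046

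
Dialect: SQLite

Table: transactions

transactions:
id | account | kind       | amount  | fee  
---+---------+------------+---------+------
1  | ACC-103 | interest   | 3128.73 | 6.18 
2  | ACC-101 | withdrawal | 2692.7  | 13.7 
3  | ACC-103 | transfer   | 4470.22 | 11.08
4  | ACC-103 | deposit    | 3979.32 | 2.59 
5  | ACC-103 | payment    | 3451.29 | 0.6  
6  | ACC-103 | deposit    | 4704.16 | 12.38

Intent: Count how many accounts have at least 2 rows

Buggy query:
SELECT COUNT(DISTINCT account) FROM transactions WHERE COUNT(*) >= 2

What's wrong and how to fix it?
Bug: COUNT(*) cannot appear in WHERE; the per-group count doesn't exist yet

Fix: Use a subquery that GROUPs and filters with HAVING, then count its rows

Corrected query:
SELECT COUNT(*) FROM (SELECT account FROM transactions GROUP BY account HAVING COUNT(*) >= 2)

Result:
COUNT(*)
--------
1       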